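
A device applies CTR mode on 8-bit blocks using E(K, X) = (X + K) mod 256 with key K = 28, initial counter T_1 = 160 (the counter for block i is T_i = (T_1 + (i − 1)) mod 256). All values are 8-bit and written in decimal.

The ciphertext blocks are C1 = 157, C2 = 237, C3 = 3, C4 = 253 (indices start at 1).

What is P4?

P4 = 66

CTR decryption: S_i = E(K, T_i) where T_i is the counter for block i; P_i = C_i ⊕ S_i.
P4: T = 163, S = E(K, T) = 191; 253 ⊕ 191 = 66.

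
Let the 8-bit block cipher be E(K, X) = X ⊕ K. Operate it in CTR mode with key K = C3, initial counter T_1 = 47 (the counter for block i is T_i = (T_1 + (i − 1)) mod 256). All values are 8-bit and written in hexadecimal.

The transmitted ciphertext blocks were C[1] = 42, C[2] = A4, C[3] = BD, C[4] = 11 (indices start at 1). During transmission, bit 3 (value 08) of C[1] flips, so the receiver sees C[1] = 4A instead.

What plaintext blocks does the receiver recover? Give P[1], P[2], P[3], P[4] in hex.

P[1] = CE, P[2] = 2F, P[3] = 37, P[4] = 98

CTR decryption: S_i = E(K, T_i) where T_i is the counter for block i; P_i = C_i ⊕ S_i.
Only C[1] changed, to 4A. In CTR, a change in C_i flips the same bit in P_i only; the keystream is unaffected. Decrypting the received ciphertext:
P[1]: T = 47, S = E(K, T) = 84; 4A ⊕ 84 = CE.
P[2]: T = 48, S = E(K, T) = 8B; A4 ⊕ 8B = 2F.
P[3]: T = 49, S = E(K, T) = 8A; BD ⊕ 8A = 37.
P[4]: T = 4A, S = E(K, T) = 89; 11 ⊕ 89 = 98.
Blocks that differ from the original plaintext: P[1].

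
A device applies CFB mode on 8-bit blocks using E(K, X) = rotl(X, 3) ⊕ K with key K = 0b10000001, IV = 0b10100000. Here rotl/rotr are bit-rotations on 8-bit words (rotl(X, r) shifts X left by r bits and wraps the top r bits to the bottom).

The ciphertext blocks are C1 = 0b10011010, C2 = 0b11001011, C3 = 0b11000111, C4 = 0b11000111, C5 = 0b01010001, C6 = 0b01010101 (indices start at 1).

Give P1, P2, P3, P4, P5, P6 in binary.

CFB decryption: P_i = C_i ⊕ E(K, C_{i−1}), with C_{0} = IV.
P1: E(K, 0b10100000) = 0b10000100; 0b10011010 ⊕ 0b10000100 = 0b00011110.
P2: E(K, 0b10011010) = 0b01010101; 0b11001011 ⊕ 0b01010101 = 0b10011110.
P3: E(K, 0b11001011) = 0b11011111; 0b11000111 ⊕ 0b11011111 = 0b00011000.
P4: E(K, 0b11000111) = 0b10111111; 0b11000111 ⊕ 0b10111111 = 0b01111000.
P5: E(K, 0b11000111) = 0b10111111; 0b01010001 ⊕ 0b10111111 = 0b11101110.
P6: E(K, 0b01010001) = 0b00001011; 0b01010101 ⊕ 0b00001011 = 0b01011110.

P1 = 0b00011110, P2 = 0b10011110, P3 = 0b00011000, P4 = 0b01111000, P5 = 0b11101110, P6 = 0b01011110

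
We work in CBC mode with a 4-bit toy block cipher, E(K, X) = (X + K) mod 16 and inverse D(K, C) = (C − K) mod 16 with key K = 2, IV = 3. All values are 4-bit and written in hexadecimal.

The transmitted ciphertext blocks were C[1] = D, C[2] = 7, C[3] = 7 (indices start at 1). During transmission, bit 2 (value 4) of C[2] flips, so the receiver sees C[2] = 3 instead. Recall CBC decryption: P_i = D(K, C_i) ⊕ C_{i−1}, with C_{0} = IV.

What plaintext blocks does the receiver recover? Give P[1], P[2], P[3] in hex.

Only C[2] changed, to 3. In CBC, a change in C_i garbles P_i and flips the same bit in P_{i+1}. Decrypting the received ciphertext:
P[1]: D(K, D) = B; B ⊕ 3 = 8.
P[2]: D(K, 3) = 1; 1 ⊕ D = C.
P[3]: D(K, 7) = 5; 5 ⊕ 3 = 6.
Blocks that differ from the original plaintext: P[2], P[3].

P[1] = 8, P[2] = C, P[3] = 6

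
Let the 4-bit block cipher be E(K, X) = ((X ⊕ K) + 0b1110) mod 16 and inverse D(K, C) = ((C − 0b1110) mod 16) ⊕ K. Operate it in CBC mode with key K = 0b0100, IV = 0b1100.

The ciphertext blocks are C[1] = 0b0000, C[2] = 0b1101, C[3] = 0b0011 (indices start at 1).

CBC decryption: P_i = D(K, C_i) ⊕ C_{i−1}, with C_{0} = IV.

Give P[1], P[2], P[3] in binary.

P[1]: D(K, 0b0000) = 0b0110; 0b0110 ⊕ 0b1100 = 0b1010.
P[2]: D(K, 0b1101) = 0b1011; 0b1011 ⊕ 0b0000 = 0b1011.
P[3]: D(K, 0b0011) = 0b0001; 0b0001 ⊕ 0b1101 = 0b1100.

P[1] = 0b1010, P[2] = 0b1011, P[3] = 0b1100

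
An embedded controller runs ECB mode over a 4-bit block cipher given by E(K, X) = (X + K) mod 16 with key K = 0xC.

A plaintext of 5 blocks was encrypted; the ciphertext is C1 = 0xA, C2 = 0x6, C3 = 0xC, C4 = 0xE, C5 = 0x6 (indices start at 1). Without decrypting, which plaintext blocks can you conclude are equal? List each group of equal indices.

P2 = P5

ECB encrypts each block independently with the same key, so equal ciphertext blocks imply equal plaintext blocks.
C2 = C5 = 0x6, so P2 = P5.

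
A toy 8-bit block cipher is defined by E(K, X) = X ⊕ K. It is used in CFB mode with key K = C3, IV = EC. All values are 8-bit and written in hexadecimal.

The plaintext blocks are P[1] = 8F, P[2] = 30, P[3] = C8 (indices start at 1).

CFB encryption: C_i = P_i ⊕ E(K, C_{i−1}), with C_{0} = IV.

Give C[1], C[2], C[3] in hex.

C[1] = A0, C[2] = 53, C[3] = 58

C[1]: E(K, EC) = 2F; 8F ⊕ 2F = A0.
C[2]: E(K, A0) = 63; 30 ⊕ 63 = 53.
C[3]: E(K, 53) = 90; C8 ⊕ 90 = 58.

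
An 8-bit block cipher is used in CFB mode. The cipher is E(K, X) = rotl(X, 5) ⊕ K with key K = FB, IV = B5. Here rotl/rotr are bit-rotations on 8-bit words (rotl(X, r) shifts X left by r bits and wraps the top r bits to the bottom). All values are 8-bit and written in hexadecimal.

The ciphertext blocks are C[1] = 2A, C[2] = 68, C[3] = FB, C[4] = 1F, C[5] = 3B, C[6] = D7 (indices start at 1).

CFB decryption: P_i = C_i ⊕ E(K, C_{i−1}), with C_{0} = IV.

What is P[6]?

P[6]: E(K, 3B) = 9C; D7 ⊕ 9C = 4B.

P[6] = 4B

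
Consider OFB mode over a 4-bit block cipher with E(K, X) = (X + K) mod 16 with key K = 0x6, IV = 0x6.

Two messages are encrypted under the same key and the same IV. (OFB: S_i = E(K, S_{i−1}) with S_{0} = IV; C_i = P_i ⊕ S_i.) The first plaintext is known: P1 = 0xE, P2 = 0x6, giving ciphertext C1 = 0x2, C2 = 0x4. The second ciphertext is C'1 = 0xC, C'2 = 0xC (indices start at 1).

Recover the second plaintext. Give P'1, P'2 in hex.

In OFB with a reused IV, both messages share the same keystream S_i, so C_i ⊕ C'_i = P_i ⊕ P'_i and thus P'_i = P_i ⊕ C_i ⊕ C'_i.
P'1: 0xE ⊕ 0x2 ⊕ 0xC = 0x0.
P'2: 0x6 ⊕ 0x4 ⊕ 0xC = 0xE.

P'1 = 0x0, P'2 = 0xE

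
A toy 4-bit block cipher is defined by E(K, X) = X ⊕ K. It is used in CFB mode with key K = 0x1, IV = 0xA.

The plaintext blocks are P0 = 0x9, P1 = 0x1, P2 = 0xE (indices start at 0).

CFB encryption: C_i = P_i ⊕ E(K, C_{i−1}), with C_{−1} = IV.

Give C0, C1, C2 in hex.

C0: E(K, 0xA) = 0xB; 0x9 ⊕ 0xB = 0x2.
C1: E(K, 0x2) = 0x3; 0x1 ⊕ 0x3 = 0x2.
C2: E(K, 0x2) = 0x3; 0xE ⊕ 0x3 = 0xD.

C0 = 0x2, C1 = 0x2, C2 = 0xD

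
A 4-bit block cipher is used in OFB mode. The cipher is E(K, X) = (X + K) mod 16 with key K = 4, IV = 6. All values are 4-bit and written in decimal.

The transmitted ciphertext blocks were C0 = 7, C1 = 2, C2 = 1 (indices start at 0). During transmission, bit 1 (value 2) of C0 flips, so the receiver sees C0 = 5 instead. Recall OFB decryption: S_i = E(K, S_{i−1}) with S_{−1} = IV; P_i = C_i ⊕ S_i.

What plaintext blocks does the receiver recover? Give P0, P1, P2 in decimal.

Only C0 changed, to 5. In OFB, a change in C_i flips the same bit in P_i only; the keystream is unaffected. Decrypting the received ciphertext:
P0: S = E(K, 6) = 10; 5 ⊕ 10 = 15.
P1: S = E(K, 10) = 14; 2 ⊕ 14 = 12.
P2: S = E(K, 14) = 2; 1 ⊕ 2 = 3.
Blocks that differ from the original plaintext: P0.

P0 = 15, P1 = 12, P2 = 3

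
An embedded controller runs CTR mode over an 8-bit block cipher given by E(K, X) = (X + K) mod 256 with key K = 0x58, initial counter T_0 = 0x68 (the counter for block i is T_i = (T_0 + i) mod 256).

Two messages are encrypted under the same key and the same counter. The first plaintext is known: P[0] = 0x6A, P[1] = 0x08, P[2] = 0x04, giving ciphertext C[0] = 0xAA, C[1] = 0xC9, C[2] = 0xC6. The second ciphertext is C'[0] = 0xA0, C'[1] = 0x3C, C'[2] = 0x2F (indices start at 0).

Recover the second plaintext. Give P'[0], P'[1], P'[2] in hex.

In CTR with a reused counter, both messages share the same keystream S_i, so C_i ⊕ C'_i = P_i ⊕ P'_i and thus P'_i = P_i ⊕ C_i ⊕ C'_i.
P'[0]: 0x6A ⊕ 0xAA ⊕ 0xA0 = 0x60.
P'[1]: 0x08 ⊕ 0xC9 ⊕ 0x3C = 0xFD.
P'[2]: 0x04 ⊕ 0xC6 ⊕ 0x2F = 0xED.

P'[0] = 0x60, P'[1] = 0xFD, P'[2] = 0xED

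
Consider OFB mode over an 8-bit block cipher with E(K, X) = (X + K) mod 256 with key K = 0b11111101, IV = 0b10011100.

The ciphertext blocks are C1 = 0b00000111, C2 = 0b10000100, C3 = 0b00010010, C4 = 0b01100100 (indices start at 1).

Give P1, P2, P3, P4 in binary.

P1 = 0b10011110, P2 = 0b00010010, P3 = 0b10000001, P4 = 0b11110100

OFB decryption: S_i = E(K, S_{i−1}) with S_{0} = IV; P_i = C_i ⊕ S_i.
P1: S = E(K, 0b10011100) = 0b10011001; 0b00000111 ⊕ 0b10011001 = 0b10011110.
P2: S = E(K, 0b10011001) = 0b10010110; 0b10000100 ⊕ 0b10010110 = 0b00010010.
P3: S = E(K, 0b10010110) = 0b10010011; 0b00010010 ⊕ 0b10010011 = 0b10000001.
P4: S = E(K, 0b10010011) = 0b10010000; 0b01100100 ⊕ 0b10010000 = 0b11110100.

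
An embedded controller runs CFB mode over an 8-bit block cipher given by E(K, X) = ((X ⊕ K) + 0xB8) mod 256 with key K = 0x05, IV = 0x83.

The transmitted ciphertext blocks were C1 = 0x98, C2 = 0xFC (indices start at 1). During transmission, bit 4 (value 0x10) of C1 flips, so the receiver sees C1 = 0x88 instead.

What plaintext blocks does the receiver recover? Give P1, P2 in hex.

CFB decryption: P_i = C_i ⊕ E(K, C_{i−1}), with C_{0} = IV.
Only C1 changed, to 0x88. In CFB, a change in C_i flips the same bit in P_i and garbles P_{i+1}. Decrypting the received ciphertext:
P1: E(K, 0x83) = 0x3E; 0x88 ⊕ 0x3E = 0xB6.
P2: E(K, 0x88) = 0x45; 0xFC ⊕ 0x45 = 0xB9.
Blocks that differ from the original plaintext: P1, P2.

P1 = 0xB6, P2 = 0xB9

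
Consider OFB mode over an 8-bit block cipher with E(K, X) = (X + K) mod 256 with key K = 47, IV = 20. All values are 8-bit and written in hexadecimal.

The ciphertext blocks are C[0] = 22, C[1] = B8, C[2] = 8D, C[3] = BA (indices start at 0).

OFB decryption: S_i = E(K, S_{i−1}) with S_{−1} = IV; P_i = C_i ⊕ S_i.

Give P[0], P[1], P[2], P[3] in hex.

P[0]: S = E(K, 20) = 67; 22 ⊕ 67 = 45.
P[1]: S = E(K, 67) = AE; B8 ⊕ AE = 16.
P[2]: S = E(K, AE) = F5; 8D ⊕ F5 = 78.
P[3]: S = E(K, F5) = 3C; BA ⊕ 3C = 86.

P[0] = 45, P[1] = 16, P[2] = 78, P[3] = 86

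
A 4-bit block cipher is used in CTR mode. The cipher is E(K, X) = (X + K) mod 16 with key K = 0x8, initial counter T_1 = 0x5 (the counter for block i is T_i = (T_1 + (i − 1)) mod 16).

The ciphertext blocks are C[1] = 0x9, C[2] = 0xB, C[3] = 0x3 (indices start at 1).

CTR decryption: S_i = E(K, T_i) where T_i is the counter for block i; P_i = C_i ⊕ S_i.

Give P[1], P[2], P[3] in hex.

P[1] = 0x4, P[2] = 0x5, P[3] = 0xC

P[1]: T = 0x5, S = E(K, T) = 0xD; 0x9 ⊕ 0xD = 0x4.
P[2]: T = 0x6, S = E(K, T) = 0xE; 0xB ⊕ 0xE = 0x5.
P[3]: T = 0x7, S = E(K, T) = 0xF; 0x3 ⊕ 0xF = 0xC.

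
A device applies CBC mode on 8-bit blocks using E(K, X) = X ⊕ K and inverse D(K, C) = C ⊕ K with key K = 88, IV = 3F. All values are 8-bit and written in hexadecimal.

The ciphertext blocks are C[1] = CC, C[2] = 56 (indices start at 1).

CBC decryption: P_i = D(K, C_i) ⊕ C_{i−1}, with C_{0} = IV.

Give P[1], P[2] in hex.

P[1]: D(K, CC) = 44; 44 ⊕ 3F = 7B.
P[2]: D(K, 56) = DE; DE ⊕ CC = 12.

P[1] = 7B, P[2] = 12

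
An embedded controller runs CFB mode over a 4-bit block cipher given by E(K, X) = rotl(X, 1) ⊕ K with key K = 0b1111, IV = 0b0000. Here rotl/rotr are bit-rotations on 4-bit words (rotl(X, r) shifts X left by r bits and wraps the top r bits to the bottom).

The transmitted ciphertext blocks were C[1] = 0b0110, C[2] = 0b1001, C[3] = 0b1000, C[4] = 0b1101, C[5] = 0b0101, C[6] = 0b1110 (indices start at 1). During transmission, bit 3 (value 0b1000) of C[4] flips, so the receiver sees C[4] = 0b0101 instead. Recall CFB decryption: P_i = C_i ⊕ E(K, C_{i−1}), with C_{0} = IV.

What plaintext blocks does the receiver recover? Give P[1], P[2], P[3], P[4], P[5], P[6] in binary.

P[1] = 0b1001, P[2] = 0b1010, P[3] = 0b0100, P[4] = 0b1011, P[5] = 0b0000, P[6] = 0b1011

Only C[4] changed, to 0b0101. In CFB, a change in C_i flips the same bit in P_i and garbles P_{i+1}. Decrypting the received ciphertext:
P[1]: E(K, 0b0000) = 0b1111; 0b0110 ⊕ 0b1111 = 0b1001.
P[2]: E(K, 0b0110) = 0b0011; 0b1001 ⊕ 0b0011 = 0b1010.
P[3]: E(K, 0b1001) = 0b1100; 0b1000 ⊕ 0b1100 = 0b0100.
P[4]: E(K, 0b1000) = 0b1110; 0b0101 ⊕ 0b1110 = 0b1011.
P[5]: E(K, 0b0101) = 0b0101; 0b0101 ⊕ 0b0101 = 0b0000.
P[6]: E(K, 0b0101) = 0b0101; 0b1110 ⊕ 0b0101 = 0b1011.
Blocks that differ from the original plaintext: P[4], P[5].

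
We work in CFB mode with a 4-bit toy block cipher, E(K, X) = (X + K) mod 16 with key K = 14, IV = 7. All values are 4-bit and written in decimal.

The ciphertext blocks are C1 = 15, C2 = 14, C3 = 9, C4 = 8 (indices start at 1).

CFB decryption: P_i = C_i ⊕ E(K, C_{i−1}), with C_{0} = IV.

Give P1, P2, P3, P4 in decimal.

P1 = 10, P2 = 3, P3 = 5, P4 = 15

P1: E(K, 7) = 5; 15 ⊕ 5 = 10.
P2: E(K, 15) = 13; 14 ⊕ 13 = 3.
P3: E(K, 14) = 12; 9 ⊕ 12 = 5.
P4: E(K, 9) = 7; 8 ⊕ 7 = 15.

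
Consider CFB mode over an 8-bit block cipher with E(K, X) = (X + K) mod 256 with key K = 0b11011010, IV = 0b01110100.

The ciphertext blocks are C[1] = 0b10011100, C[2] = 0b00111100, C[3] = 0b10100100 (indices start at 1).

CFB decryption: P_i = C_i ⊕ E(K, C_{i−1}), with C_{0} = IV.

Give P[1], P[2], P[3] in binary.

P[1]: E(K, 0b01110100) = 0b01001110; 0b10011100 ⊕ 0b01001110 = 0b11010010.
P[2]: E(K, 0b10011100) = 0b01110110; 0b00111100 ⊕ 0b01110110 = 0b01001010.
P[3]: E(K, 0b00111100) = 0b00010110; 0b10100100 ⊕ 0b00010110 = 0b10110010.

P[1] = 0b11010010, P[2] = 0b01001010, P[3] = 0b10110010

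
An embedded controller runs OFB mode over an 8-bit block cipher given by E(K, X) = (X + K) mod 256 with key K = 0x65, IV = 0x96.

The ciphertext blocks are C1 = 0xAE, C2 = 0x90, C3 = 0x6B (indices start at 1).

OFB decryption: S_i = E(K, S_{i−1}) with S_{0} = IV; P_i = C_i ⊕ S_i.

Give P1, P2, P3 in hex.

P1: S = E(K, 0x96) = 0xFB; 0xAE ⊕ 0xFB = 0x55.
P2: S = E(K, 0xFB) = 0x60; 0x90 ⊕ 0x60 = 0xF0.
P3: S = E(K, 0x60) = 0xC5; 0x6B ⊕ 0xC5 = 0xAE.

P1 = 0x55, P2 = 0xF0, P3 = 0xAE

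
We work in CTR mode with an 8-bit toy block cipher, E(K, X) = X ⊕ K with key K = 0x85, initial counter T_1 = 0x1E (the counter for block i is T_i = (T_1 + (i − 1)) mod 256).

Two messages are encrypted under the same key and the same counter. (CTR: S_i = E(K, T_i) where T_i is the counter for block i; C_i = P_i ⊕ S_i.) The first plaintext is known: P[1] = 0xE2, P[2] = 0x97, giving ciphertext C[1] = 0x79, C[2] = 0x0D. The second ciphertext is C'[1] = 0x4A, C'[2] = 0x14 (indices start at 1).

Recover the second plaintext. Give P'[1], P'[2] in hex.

In CTR with a reused counter, both messages share the same keystream S_i, so C_i ⊕ C'_i = P_i ⊕ P'_i and thus P'_i = P_i ⊕ C_i ⊕ C'_i.
P'[1]: 0xE2 ⊕ 0x79 ⊕ 0x4A = 0xD1.
P'[2]: 0x97 ⊕ 0x0D ⊕ 0x14 = 0x8E.

P'[1] = 0xD1, P'[2] = 0x8E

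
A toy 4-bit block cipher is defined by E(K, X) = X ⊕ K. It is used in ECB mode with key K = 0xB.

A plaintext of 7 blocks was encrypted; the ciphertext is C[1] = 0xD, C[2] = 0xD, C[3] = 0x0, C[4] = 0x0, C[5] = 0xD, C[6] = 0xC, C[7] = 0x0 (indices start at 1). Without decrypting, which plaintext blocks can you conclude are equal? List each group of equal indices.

ECB encrypts each block independently with the same key, so equal ciphertext blocks imply equal plaintext blocks.
C[1] = C[2] = C[5] = 0xD, so P[1] = P[2] = P[5].
C[3] = C[4] = C[7] = 0x0, so P[3] = P[4] = P[7].

P[1] = P[2] = P[5]; P[3] = P[4] = P[7]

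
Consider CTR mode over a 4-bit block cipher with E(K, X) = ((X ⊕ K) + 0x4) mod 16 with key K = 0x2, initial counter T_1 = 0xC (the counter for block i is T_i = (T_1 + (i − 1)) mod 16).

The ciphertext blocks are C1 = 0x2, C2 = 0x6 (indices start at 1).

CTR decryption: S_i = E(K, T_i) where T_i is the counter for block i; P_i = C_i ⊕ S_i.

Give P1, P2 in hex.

P1: T = 0xC, S = E(K, T) = 0x2; 0x2 ⊕ 0x2 = 0x0.
P2: T = 0xD, S = E(K, T) = 0x3; 0x6 ⊕ 0x3 = 0x5.

P1 = 0x0, P2 = 0x5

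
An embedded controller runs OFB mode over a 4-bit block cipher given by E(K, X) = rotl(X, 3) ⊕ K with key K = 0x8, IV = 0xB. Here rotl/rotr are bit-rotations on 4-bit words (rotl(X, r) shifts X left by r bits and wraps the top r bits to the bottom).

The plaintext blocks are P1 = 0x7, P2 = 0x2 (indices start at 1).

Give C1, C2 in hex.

OFB encryption: S_i = E(K, S_{i−1}) with S_{0} = IV; C_i = P_i ⊕ S_i.
C1: S = E(K, 0xB) = 0x5; 0x7 ⊕ 0x5 = 0x2.
C2: S = E(K, 0x5) = 0x2; 0x2 ⊕ 0x2 = 0x0.

C1 = 0x2, C2 = 0x0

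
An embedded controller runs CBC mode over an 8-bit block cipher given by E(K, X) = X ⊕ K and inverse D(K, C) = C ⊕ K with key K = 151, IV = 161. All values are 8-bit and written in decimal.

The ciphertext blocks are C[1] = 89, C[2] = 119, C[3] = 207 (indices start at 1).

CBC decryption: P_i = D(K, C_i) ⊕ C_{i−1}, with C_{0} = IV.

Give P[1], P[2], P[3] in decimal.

P[1]: D(K, 89) = 206; 206 ⊕ 161 = 111.
P[2]: D(K, 119) = 224; 224 ⊕ 89 = 185.
P[3]: D(K, 207) = 88; 88 ⊕ 119 = 47.

P[1] = 111, P[2] = 185, P[3] = 47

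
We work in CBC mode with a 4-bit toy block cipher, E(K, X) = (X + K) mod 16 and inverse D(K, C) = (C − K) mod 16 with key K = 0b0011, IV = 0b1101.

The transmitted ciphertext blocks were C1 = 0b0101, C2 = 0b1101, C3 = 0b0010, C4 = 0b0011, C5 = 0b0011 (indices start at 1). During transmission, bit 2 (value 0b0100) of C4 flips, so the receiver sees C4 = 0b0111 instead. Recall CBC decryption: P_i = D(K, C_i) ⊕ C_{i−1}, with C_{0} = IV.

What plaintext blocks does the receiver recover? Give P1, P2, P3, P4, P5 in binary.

Only C4 changed, to 0b0111. In CBC, a change in C_i garbles P_i and flips the same bit in P_{i+1}. Decrypting the received ciphertext:
P1: D(K, 0b0101) = 0b0010; 0b0010 ⊕ 0b1101 = 0b1111.
P2: D(K, 0b1101) = 0b1010; 0b1010 ⊕ 0b0101 = 0b1111.
P3: D(K, 0b0010) = 0b1111; 0b1111 ⊕ 0b1101 = 0b0010.
P4: D(K, 0b0111) = 0b0100; 0b0100 ⊕ 0b0010 = 0b0110.
P5: D(K, 0b0011) = 0b0000; 0b0000 ⊕ 0b0111 = 0b0111.
Blocks that differ from the original plaintext: P4, P5.

P1 = 0b1111, P2 = 0b1111, P3 = 0b0010, P4 = 0b0110, P5 = 0b0111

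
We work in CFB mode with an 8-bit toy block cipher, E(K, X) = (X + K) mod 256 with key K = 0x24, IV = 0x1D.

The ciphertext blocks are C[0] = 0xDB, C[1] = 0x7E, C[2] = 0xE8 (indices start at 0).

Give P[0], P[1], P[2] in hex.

CFB decryption: P_i = C_i ⊕ E(K, C_{i−1}), with C_{−1} = IV.
P[0]: E(K, 0x1D) = 0x41; 0xDB ⊕ 0x41 = 0x9A.
P[1]: E(K, 0xDB) = 0xFF; 0x7E ⊕ 0xFF = 0x81.
P[2]: E(K, 0x7E) = 0xA2; 0xE8 ⊕ 0xA2 = 0x4A.

P[0] = 0x9A, P[1] = 0x81, P[2] = 0x4A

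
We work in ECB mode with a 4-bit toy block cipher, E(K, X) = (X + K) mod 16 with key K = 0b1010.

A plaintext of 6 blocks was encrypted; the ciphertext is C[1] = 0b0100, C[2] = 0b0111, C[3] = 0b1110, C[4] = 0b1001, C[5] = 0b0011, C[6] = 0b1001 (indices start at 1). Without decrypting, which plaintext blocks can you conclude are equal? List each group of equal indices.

ECB encrypts each block independently with the same key, so equal ciphertext blocks imply equal plaintext blocks.
C[4] = C[6] = 0b1001, so P[4] = P[6].

P[4] = P[6]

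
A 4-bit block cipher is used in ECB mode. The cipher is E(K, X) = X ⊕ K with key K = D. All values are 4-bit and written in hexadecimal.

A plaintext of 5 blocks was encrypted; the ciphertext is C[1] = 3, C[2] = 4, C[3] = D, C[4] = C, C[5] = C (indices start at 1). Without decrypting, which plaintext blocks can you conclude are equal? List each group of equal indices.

ECB encrypts each block independently with the same key, so equal ciphertext blocks imply equal plaintext blocks.
C[4] = C[5] = C, so P[4] = P[5].

P[4] = P[5]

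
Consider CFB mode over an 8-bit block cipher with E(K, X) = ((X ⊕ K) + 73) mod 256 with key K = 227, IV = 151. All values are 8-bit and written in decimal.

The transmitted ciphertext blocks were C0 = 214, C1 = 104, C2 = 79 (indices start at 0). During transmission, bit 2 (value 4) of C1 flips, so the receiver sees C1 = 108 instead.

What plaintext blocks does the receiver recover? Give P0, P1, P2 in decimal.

CFB decryption: P_i = C_i ⊕ E(K, C_{i−1}), with C_{−1} = IV.
Only C1 changed, to 108. In CFB, a change in C_i flips the same bit in P_i and garbles P_{i+1}. Decrypting the received ciphertext:
P0: E(K, 151) = 189; 214 ⊕ 189 = 107.
P1: E(K, 214) = 126; 108 ⊕ 126 = 18.
P2: E(K, 108) = 216; 79 ⊕ 216 = 151.
Blocks that differ from the original plaintext: P1, P2.

P0 = 107, P1 = 18, P2 = 151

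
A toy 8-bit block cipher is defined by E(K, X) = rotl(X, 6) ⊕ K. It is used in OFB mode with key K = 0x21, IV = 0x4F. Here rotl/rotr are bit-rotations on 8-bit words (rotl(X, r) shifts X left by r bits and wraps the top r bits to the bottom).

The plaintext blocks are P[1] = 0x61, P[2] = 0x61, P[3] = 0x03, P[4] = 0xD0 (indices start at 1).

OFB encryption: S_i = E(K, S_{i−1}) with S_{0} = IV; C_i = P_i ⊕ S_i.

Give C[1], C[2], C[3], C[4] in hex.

C[1] = 0x93, C[2] = 0xFC, C[3] = 0x45, C[4] = 0x60

C[1]: S = E(K, 0x4F) = 0xF2; 0x61 ⊕ 0xF2 = 0x93.
C[2]: S = E(K, 0xF2) = 0x9D; 0x61 ⊕ 0x9D = 0xFC.
C[3]: S = E(K, 0x9D) = 0x46; 0x03 ⊕ 0x46 = 0x45.
C[4]: S = E(K, 0x46) = 0xB0; 0xD0 ⊕ 0xB0 = 0x60.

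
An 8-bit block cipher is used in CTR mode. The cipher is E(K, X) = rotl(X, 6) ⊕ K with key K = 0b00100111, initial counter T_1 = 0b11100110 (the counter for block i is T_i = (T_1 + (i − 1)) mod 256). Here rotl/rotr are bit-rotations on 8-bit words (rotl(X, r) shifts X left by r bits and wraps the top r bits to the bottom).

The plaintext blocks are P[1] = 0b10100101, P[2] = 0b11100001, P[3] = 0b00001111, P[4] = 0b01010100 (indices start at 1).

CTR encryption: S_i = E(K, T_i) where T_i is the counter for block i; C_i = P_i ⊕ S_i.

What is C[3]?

C[1]: T = 0b11100110, S = E(K, T) = 0b10011110; 0b10100101 ⊕ 0b10011110 = 0b00111011.
C[2]: T = 0b11100111, S = E(K, T) = 0b11011110; 0b11100001 ⊕ 0b11011110 = 0b00111111.
C[3]: T = 0b11101000, S = E(K, T) = 0b00011101; 0b00001111 ⊕ 0b00011101 = 0b00010010.

C[3] = 0b00010010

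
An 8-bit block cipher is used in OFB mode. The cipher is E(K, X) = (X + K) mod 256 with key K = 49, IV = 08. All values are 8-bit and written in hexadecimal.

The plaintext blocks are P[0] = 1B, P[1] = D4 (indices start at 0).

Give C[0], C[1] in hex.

C[0] = 4A, C[1] = 4E

OFB encryption: S_i = E(K, S_{i−1}) with S_{−1} = IV; C_i = P_i ⊕ S_i.
C[0]: S = E(K, 08) = 51; 1B ⊕ 51 = 4A.
C[1]: S = E(K, 51) = 9A; D4 ⊕ 9A = 4E.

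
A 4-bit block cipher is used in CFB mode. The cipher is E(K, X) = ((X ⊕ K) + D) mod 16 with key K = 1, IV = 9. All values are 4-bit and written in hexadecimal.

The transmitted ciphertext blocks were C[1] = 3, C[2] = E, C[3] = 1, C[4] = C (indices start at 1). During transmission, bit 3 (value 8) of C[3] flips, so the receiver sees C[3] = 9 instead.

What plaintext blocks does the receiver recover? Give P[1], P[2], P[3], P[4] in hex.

CFB decryption: P_i = C_i ⊕ E(K, C_{i−1}), with C_{0} = IV.
Only C[3] changed, to 9. In CFB, a change in C_i flips the same bit in P_i and garbles P_{i+1}. Decrypting the received ciphertext:
P[1]: E(K, 9) = 5; 3 ⊕ 5 = 6.
P[2]: E(K, 3) = F; E ⊕ F = 1.
P[3]: E(K, E) = C; 9 ⊕ C = 5.
P[4]: E(K, 9) = 5; C ⊕ 5 = 9.
Blocks that differ from the original plaintext: P[3], P[4].

P[1] = 6, P[2] = 1, P[3] = 5, P[4] = 9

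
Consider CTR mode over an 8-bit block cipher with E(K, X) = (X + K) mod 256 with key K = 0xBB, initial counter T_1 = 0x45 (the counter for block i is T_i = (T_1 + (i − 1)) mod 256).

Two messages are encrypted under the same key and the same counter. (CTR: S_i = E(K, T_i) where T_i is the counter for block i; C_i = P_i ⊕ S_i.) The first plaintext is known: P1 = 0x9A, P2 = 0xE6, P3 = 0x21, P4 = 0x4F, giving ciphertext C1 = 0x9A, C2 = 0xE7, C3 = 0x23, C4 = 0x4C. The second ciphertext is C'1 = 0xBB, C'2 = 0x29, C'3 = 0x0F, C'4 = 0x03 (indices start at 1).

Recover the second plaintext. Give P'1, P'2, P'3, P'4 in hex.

In CTR with a reused counter, both messages share the same keystream S_i, so C_i ⊕ C'_i = P_i ⊕ P'_i and thus P'_i = P_i ⊕ C_i ⊕ C'_i.
P'1: 0x9A ⊕ 0x9A ⊕ 0xBB = 0xBB.
P'2: 0xE6 ⊕ 0xE7 ⊕ 0x29 = 0x28.
P'3: 0x21 ⊕ 0x23 ⊕ 0x0F = 0x0D.
P'4: 0x4F ⊕ 0x4C ⊕ 0x03 = 0x00.

P'1 = 0xBB, P'2 = 0x28, P'3 = 0x0D, P'4 = 0x00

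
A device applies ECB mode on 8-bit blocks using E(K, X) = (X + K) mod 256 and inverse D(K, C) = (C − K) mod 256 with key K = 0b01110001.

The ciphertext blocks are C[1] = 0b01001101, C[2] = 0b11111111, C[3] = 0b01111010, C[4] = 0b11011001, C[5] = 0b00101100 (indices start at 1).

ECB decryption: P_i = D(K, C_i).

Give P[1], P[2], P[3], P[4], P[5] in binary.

P[1]: D(K, 0b01001101) = 0b11011100.
P[2]: D(K, 0b11111111) = 0b10001110.
P[3]: D(K, 0b01111010) = 0b00001001.
P[4]: D(K, 0b11011001) = 0b01101000.
P[5]: D(K, 0b00101100) = 0b10111011.

P[1] = 0b11011100, P[2] = 0b10001110, P[3] = 0b00001001, P[4] = 0b01101000, P[5] = 0b10111011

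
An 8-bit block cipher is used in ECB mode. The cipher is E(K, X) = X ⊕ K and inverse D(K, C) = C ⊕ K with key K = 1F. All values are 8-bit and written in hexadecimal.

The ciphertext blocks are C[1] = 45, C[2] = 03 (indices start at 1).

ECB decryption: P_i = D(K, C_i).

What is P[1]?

P[1] = 5A

P[1]: D(K, 45) = 5A.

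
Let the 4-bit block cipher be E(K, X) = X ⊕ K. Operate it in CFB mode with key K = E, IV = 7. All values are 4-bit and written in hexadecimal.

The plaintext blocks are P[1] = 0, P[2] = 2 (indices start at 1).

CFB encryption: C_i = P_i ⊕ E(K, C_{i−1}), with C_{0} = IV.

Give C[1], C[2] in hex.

C[1]: E(K, 7) = 9; 0 ⊕ 9 = 9.
C[2]: E(K, 9) = 7; 2 ⊕ 7 = 5.

C[1] = 9, C[2] = 5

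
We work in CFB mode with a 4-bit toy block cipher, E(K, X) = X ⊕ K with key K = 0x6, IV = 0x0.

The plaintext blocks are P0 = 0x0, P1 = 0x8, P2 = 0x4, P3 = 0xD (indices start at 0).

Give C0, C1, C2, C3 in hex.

C0 = 0x6, C1 = 0x8, C2 = 0xA, C3 = 0x1

CFB encryption: C_i = P_i ⊕ E(K, C_{i−1}), with C_{−1} = IV.
C0: E(K, 0x0) = 0x6; 0x0 ⊕ 0x6 = 0x6.
C1: E(K, 0x6) = 0x0; 0x8 ⊕ 0x0 = 0x8.
C2: E(K, 0x8) = 0xE; 0x4 ⊕ 0xE = 0xA.
C3: E(K, 0xA) = 0xC; 0xD ⊕ 0xC = 0x1.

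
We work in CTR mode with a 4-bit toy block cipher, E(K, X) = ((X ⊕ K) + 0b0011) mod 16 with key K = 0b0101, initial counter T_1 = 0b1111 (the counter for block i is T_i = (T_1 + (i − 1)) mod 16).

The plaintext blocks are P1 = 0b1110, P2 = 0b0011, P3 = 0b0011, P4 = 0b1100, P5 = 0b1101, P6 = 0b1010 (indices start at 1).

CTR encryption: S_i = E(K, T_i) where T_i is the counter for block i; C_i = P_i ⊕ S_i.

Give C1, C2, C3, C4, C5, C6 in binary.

C1: T = 0b1111, S = E(K, T) = 0b1101; 0b1110 ⊕ 0b1101 = 0b0011.
C2: T = 0b0000, S = E(K, T) = 0b1000; 0b0011 ⊕ 0b1000 = 0b1011.
C3: T = 0b0001, S = E(K, T) = 0b0111; 0b0011 ⊕ 0b0111 = 0b0100.
C4: T = 0b0010, S = E(K, T) = 0b1010; 0b1100 ⊕ 0b1010 = 0b0110.
C5: T = 0b0011, S = E(K, T) = 0b1001; 0b1101 ⊕ 0b1001 = 0b0100.
C6: T = 0b0100, S = E(K, T) = 0b0100; 0b1010 ⊕ 0b0100 = 0b1110.

C1 = 0b0011, C2 = 0b1011, C3 = 0b0100, C4 = 0b0110, C5 = 0b0100, C6 = 0b1110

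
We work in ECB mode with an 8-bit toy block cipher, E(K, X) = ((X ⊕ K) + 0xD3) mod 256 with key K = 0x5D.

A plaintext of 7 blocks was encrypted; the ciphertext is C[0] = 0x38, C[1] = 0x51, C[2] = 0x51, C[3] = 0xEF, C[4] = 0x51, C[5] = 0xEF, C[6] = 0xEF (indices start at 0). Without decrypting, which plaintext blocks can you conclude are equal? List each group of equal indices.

P[1] = P[2] = P[4]; P[3] = P[5] = P[6]

ECB encrypts each block independently with the same key, so equal ciphertext blocks imply equal plaintext blocks.
C[1] = C[2] = C[4] = 0x51, so P[1] = P[2] = P[4].
C[3] = C[5] = C[6] = 0xEF, so P[3] = P[5] = P[6].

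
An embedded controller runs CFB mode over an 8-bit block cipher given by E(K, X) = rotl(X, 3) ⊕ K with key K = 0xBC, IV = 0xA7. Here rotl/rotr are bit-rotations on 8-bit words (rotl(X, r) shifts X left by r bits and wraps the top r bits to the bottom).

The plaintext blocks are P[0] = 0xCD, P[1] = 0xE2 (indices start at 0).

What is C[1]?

CFB encryption: C_i = P_i ⊕ E(K, C_{i−1}), with C_{−1} = IV.
C[0]: E(K, 0xA7) = 0x81; 0xCD ⊕ 0x81 = 0x4C.
C[1]: E(K, 0x4C) = 0xDE; 0xE2 ⊕ 0xDE = 0x3C.

C[1] = 0x3C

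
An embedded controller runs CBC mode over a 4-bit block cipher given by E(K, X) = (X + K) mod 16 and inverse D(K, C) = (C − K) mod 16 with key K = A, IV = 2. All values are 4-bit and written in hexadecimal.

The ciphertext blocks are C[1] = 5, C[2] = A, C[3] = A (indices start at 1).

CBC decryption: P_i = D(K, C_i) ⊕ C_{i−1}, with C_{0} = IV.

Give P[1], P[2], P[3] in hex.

P[1] = 9, P[2] = 5, P[3] = A

P[1]: D(K, 5) = B; B ⊕ 2 = 9.
P[2]: D(K, A) = 0; 0 ⊕ 5 = 5.
P[3]: D(K, A) = 0; 0 ⊕ A = A.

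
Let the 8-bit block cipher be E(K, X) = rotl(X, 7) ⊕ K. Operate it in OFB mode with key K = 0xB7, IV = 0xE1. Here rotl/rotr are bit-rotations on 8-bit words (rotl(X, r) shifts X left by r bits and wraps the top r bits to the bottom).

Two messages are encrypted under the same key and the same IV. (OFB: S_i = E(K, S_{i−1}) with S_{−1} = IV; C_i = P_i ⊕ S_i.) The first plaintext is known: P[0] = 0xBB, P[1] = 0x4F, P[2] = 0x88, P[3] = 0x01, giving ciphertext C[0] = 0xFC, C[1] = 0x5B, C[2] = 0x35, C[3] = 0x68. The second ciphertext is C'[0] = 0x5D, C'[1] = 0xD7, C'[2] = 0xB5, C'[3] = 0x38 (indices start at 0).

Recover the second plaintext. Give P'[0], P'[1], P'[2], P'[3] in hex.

P'[0] = 0x1A, P'[1] = 0xC3, P'[2] = 0x08, P'[3] = 0x51

In OFB with a reused IV, both messages share the same keystream S_i, so C_i ⊕ C'_i = P_i ⊕ P'_i and thus P'_i = P_i ⊕ C_i ⊕ C'_i.
P'[0]: 0xBB ⊕ 0xFC ⊕ 0x5D = 0x1A.
P'[1]: 0x4F ⊕ 0x5B ⊕ 0xD7 = 0xC3.
P'[2]: 0x88 ⊕ 0x35 ⊕ 0xB5 = 0x08.
P'[3]: 0x01 ⊕ 0x68 ⊕ 0x38 = 0x51.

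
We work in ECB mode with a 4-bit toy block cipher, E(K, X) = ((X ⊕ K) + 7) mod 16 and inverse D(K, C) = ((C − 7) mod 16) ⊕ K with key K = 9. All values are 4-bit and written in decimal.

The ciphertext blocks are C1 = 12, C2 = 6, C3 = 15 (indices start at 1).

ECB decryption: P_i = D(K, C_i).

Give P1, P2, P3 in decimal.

P1: D(K, 12) = 12.
P2: D(K, 6) = 6.
P3: D(K, 15) = 1.

P1 = 12, P2 = 6, P3 = 1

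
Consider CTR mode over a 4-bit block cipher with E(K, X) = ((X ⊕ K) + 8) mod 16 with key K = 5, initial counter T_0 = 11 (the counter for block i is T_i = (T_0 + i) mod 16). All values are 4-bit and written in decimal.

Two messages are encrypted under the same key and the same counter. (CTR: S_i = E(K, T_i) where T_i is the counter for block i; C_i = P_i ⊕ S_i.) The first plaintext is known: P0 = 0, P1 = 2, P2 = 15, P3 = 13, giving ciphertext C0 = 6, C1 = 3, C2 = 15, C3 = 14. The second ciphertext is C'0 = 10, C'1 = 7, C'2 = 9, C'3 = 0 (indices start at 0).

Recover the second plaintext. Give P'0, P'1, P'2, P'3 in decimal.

In CTR with a reused counter, both messages share the same keystream S_i, so C_i ⊕ C'_i = P_i ⊕ P'_i and thus P'_i = P_i ⊕ C_i ⊕ C'_i.
P'0: 0 ⊕ 6 ⊕ 10 = 12.
P'1: 2 ⊕ 3 ⊕ 7 = 6.
P'2: 15 ⊕ 15 ⊕ 9 = 9.
P'3: 13 ⊕ 14 ⊕ 0 = 3.

P'0 = 12, P'1 = 6, P'2 = 9, P'3 = 3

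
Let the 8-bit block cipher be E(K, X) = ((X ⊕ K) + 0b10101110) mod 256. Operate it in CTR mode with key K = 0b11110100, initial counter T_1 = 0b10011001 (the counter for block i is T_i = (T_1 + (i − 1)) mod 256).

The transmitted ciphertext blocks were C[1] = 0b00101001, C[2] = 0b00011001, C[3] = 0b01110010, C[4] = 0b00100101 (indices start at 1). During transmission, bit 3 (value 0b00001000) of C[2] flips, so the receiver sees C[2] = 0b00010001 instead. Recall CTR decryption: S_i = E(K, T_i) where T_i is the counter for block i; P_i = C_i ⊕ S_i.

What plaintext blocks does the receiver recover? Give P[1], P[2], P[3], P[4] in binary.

Only C[2] changed, to 0b00010001. In CTR, a change in C_i flips the same bit in P_i only; the keystream is unaffected. Decrypting the received ciphertext:
P[1]: T = 0b10011001, S = E(K, T) = 0b00011011; 0b00101001 ⊕ 0b00011011 = 0b00110010.
P[2]: T = 0b10011010, S = E(K, T) = 0b00011100; 0b00010001 ⊕ 0b00011100 = 0b00001101.
P[3]: T = 0b10011011, S = E(K, T) = 0b00011101; 0b01110010 ⊕ 0b00011101 = 0b01101111.
P[4]: T = 0b10011100, S = E(K, T) = 0b00010110; 0b00100101 ⊕ 0b00010110 = 0b00110011.
Blocks that differ from the original plaintext: P[2].

P[1] = 0b00110010, P[2] = 0b00001101, P[3] = 0b01101111, P[4] = 0b00110011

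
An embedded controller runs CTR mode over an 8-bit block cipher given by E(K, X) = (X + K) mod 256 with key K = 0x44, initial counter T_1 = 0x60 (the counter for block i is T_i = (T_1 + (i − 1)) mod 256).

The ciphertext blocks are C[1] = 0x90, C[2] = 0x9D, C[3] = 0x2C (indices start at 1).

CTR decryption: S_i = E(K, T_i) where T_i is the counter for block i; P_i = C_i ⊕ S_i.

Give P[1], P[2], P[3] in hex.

P[1]: T = 0x60, S = E(K, T) = 0xA4; 0x90 ⊕ 0xA4 = 0x34.
P[2]: T = 0x61, S = E(K, T) = 0xA5; 0x9D ⊕ 0xA5 = 0x38.
P[3]: T = 0x62, S = E(K, T) = 0xA6; 0x2C ⊕ 0xA6 = 0x8A.

P[1] = 0x34, P[2] = 0x38, P[3] = 0x8A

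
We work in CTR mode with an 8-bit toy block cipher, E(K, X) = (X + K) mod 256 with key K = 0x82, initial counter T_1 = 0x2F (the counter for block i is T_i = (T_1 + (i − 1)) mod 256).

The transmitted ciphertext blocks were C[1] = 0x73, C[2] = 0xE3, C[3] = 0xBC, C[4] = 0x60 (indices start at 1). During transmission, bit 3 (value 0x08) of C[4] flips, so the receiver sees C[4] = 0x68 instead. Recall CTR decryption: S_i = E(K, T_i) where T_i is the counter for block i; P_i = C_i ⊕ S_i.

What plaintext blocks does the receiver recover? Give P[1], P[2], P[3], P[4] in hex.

P[1] = 0xC2, P[2] = 0x51, P[3] = 0x0F, P[4] = 0xDC

Only C[4] changed, to 0x68. In CTR, a change in C_i flips the same bit in P_i only; the keystream is unaffected. Decrypting the received ciphertext:
P[1]: T = 0x2F, S = E(K, T) = 0xB1; 0x73 ⊕ 0xB1 = 0xC2.
P[2]: T = 0x30, S = E(K, T) = 0xB2; 0xE3 ⊕ 0xB2 = 0x51.
P[3]: T = 0x31, S = E(K, T) = 0xB3; 0xBC ⊕ 0xB3 = 0x0F.
P[4]: T = 0x32, S = E(K, T) = 0xB4; 0x68 ⊕ 0xB4 = 0xDC.
Blocks that differ from the original plaintext: P[4].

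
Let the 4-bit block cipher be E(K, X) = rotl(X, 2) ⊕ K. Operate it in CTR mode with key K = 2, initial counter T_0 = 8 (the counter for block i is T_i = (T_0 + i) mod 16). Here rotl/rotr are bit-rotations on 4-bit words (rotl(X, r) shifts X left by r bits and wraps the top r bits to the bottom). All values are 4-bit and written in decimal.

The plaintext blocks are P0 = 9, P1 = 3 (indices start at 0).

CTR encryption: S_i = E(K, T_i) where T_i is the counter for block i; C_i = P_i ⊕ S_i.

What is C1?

C1 = 7

C0: T = 8, S = E(K, T) = 0; 9 ⊕ 0 = 9.
C1: T = 9, S = E(K, T) = 4; 3 ⊕ 4 = 7.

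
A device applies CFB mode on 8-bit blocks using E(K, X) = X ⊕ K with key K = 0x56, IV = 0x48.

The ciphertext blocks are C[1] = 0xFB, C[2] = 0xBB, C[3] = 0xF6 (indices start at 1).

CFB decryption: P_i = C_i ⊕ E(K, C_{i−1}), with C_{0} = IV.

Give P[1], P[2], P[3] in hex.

P[1] = 0xE5, P[2] = 0x16, P[3] = 0x1B

P[1]: E(K, 0x48) = 0x1E; 0xFB ⊕ 0x1E = 0xE5.
P[2]: E(K, 0xFB) = 0xAD; 0xBB ⊕ 0xAD = 0x16.
P[3]: E(K, 0xBB) = 0xED; 0xF6 ⊕ 0xED = 0x1B.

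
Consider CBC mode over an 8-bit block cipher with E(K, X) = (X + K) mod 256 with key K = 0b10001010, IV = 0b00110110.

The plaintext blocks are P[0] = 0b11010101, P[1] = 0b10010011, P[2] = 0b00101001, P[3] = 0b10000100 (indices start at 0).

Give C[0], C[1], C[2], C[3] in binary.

C[0] = 0b01101101, C[1] = 0b10001000, C[2] = 0b00101011, C[3] = 0b00111001

CBC encryption: C_i = E(K, P_i ⊕ C_{i−1}), with C_{−1} = IV.
C[0]: P[0] ⊕ 0b00110110 = 0b11100011; E(K, 0b11100011) = 0b01101101.
C[1]: P[1] ⊕ 0b01101101 = 0b11111110; E(K, 0b11111110) = 0b10001000.
C[2]: P[2] ⊕ 0b10001000 = 0b10100001; E(K, 0b10100001) = 0b00101011.
C[3]: P[3] ⊕ 0b00101011 = 0b10101111; E(K, 0b10101111) = 0b00111001.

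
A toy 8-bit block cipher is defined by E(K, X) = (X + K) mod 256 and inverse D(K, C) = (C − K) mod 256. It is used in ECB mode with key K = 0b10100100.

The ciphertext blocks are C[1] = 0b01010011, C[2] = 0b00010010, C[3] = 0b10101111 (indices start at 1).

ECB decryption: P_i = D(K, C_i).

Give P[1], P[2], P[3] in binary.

P[1]: D(K, 0b01010011) = 0b10101111.
P[2]: D(K, 0b00010010) = 0b01101110.
P[3]: D(K, 0b10101111) = 0b00001011.

P[1] = 0b10101111, P[2] = 0b01101110, P[3] = 0b00001011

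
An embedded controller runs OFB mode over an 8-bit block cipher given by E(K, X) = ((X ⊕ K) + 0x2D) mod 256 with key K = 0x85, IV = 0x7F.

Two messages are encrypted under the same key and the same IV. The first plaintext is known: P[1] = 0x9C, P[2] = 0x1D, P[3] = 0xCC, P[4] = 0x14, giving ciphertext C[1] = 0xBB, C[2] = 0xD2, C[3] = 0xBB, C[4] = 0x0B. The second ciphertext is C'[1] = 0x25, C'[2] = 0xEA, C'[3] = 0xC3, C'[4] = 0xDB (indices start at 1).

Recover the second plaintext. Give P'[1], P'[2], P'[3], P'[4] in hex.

P'[1] = 0x02, P'[2] = 0x25, P'[3] = 0xB4, P'[4] = 0xC4

In OFB with a reused IV, both messages share the same keystream S_i, so C_i ⊕ C'_i = P_i ⊕ P'_i and thus P'_i = P_i ⊕ C_i ⊕ C'_i.
P'[1]: 0x9C ⊕ 0xBB ⊕ 0x25 = 0x02.
P'[2]: 0x1D ⊕ 0xD2 ⊕ 0xEA = 0x25.
P'[3]: 0xCC ⊕ 0xBB ⊕ 0xC3 = 0xB4.
P'[4]: 0x14 ⊕ 0x0B ⊕ 0xDB = 0xC4.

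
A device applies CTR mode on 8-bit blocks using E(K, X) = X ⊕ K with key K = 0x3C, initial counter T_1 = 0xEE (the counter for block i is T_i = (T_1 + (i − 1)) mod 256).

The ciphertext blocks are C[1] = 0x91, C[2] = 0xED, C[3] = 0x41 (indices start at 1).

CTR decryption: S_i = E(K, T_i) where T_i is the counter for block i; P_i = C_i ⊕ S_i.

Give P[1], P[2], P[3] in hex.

P[1] = 0x43, P[2] = 0x3E, P[3] = 0x8D

P[1]: T = 0xEE, S = E(K, T) = 0xD2; 0x91 ⊕ 0xD2 = 0x43.
P[2]: T = 0xEF, S = E(K, T) = 0xD3; 0xED ⊕ 0xD3 = 0x3E.
P[3]: T = 0xF0, S = E(K, T) = 0xCC; 0x41 ⊕ 0xCC = 0x8D.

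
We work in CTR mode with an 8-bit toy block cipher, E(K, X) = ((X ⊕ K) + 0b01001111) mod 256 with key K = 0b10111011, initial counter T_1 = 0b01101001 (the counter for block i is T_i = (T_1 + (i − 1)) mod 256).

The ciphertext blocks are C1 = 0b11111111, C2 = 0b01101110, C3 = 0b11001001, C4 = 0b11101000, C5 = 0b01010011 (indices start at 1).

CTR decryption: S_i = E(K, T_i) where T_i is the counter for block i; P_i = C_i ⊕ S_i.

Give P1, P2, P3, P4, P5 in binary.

P1 = 0b11011110, P2 = 0b01001110, P3 = 0b11010110, P4 = 0b11001110, P5 = 0b01110110

P1: T = 0b01101001, S = E(K, T) = 0b00100001; 0b11111111 ⊕ 0b00100001 = 0b11011110.
P2: T = 0b01101010, S = E(K, T) = 0b00100000; 0b01101110 ⊕ 0b00100000 = 0b01001110.
P3: T = 0b01101011, S = E(K, T) = 0b00011111; 0b11001001 ⊕ 0b00011111 = 0b11010110.
P4: T = 0b01101100, S = E(K, T) = 0b00100110; 0b11101000 ⊕ 0b00100110 = 0b11001110.
P5: T = 0b01101101, S = E(K, T) = 0b00100101; 0b01010011 ⊕ 0b00100101 = 0b01110110.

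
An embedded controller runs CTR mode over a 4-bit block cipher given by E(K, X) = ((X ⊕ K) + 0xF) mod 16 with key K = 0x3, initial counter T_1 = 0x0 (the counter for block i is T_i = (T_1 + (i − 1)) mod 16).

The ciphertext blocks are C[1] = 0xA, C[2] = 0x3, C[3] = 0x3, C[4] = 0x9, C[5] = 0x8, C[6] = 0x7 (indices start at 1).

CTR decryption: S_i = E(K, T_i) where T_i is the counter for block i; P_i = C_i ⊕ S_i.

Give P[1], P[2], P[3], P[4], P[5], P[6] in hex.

P[1] = 0x8, P[2] = 0x2, P[3] = 0x3, P[4] = 0x6, P[5] = 0xE, P[6] = 0x2

P[1]: T = 0x0, S = E(K, T) = 0x2; 0xA ⊕ 0x2 = 0x8.
P[2]: T = 0x1, S = E(K, T) = 0x1; 0x3 ⊕ 0x1 = 0x2.
P[3]: T = 0x2, S = E(K, T) = 0x0; 0x3 ⊕ 0x0 = 0x3.
P[4]: T = 0x3, S = E(K, T) = 0xF; 0x9 ⊕ 0xF = 0x6.
P[5]: T = 0x4, S = E(K, T) = 0x6; 0x8 ⊕ 0x6 = 0xE.
P[6]: T = 0x5, S = E(K, T) = 0x5; 0x7 ⊕ 0x5 = 0x2.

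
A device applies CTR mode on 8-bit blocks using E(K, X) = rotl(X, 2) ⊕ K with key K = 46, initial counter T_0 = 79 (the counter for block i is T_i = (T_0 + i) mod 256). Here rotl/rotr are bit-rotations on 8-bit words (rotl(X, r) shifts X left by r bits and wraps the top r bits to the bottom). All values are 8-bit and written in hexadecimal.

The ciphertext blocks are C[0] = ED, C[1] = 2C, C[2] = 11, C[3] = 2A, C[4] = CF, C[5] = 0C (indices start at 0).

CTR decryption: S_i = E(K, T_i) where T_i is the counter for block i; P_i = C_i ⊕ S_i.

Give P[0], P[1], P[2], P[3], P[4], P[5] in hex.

P[0] = 4E, P[1] = 83, P[2] = BA, P[3] = 9D, P[4] = 7C, P[5] = B3

P[0]: T = 79, S = E(K, T) = A3; ED ⊕ A3 = 4E.
P[1]: T = 7A, S = E(K, T) = AF; 2C ⊕ AF = 83.
P[2]: T = 7B, S = E(K, T) = AB; 11 ⊕ AB = BA.
P[3]: T = 7C, S = E(K, T) = B7; 2A ⊕ B7 = 9D.
P[4]: T = 7D, S = E(K, T) = B3; CF ⊕ B3 = 7C.
P[5]: T = 7E, S = E(K, T) = BF; 0C ⊕ BF = B3.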